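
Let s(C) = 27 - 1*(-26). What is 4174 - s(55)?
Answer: 4121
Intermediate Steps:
s(C) = 53 (s(C) = 27 + 26 = 53)
4174 - s(55) = 4174 - 1*53 = 4174 - 53 = 4121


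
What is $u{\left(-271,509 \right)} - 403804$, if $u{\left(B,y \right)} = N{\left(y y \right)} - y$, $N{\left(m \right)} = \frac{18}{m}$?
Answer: $- \frac{104749816335}{259081} \approx -4.0431 \cdot 10^{5}$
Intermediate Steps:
$u{\left(B,y \right)} = - y + \frac{18}{y^{2}}$ ($u{\left(B,y \right)} = \frac{18}{y y} - y = \frac{18}{y^{2}} - y = - y + \frac{18}{y^{2}}$)
$u{\left(-271,509 \right)} - 403804 = \left(\left(-1\right) 509 + \frac{18}{259081}\right) - 403804 = \left(-509 + 18 \cdot \frac{1}{259081}\right) - 403804 = \left(-509 + \frac{18}{259081}\right) - 403804 = - \frac{131872211}{259081} - 403804 = - \frac{104749816335}{259081}$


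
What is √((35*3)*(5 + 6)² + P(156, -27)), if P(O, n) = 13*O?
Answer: 3*√1637 ≈ 121.38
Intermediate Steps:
√((35*3)*(5 + 6)² + P(156, -27)) = √((35*3)*(5 + 6)² + 13*156) = √(105*11² + 2028) = √(105*121 + 2028) = √(12705 + 2028) = √14733 = 3*√1637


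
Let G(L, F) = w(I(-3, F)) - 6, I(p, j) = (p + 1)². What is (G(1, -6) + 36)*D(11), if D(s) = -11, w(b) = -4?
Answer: -286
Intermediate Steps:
I(p, j) = (1 + p)²
G(L, F) = -10 (G(L, F) = -4 - 6 = -10)
(G(1, -6) + 36)*D(11) = (-10 + 36)*(-11) = 26*(-11) = -286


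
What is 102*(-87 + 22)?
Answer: -6630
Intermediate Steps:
102*(-87 + 22) = 102*(-65) = -6630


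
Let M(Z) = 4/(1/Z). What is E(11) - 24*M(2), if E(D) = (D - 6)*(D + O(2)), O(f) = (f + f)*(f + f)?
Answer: -57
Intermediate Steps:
O(f) = 4*f² (O(f) = (2*f)*(2*f) = 4*f²)
M(Z) = 4*Z
E(D) = (-6 + D)*(16 + D) (E(D) = (D - 6)*(D + 4*2²) = (-6 + D)*(D + 4*4) = (-6 + D)*(D + 16) = (-6 + D)*(16 + D))
E(11) - 24*M(2) = (-96 + 11² + 10*11) - 96*2 = (-96 + 121 + 110) - 24*8 = 135 - 192 = -57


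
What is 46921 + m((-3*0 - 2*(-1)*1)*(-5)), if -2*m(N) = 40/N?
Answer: 46923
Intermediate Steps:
m(N) = -20/N
46921 + m((-3*0 - 2*(-1)*1)*(-5)) = 46921 - 20*(-1/(5*(-3*0 - 2*(-1)*1))) = 46921 - 20*(-1/(5*(0 + 2*1))) = 46921 - 20*(-1/(5*(0 + 2))) = 46921 - 20/(2*(-5)) = 46921 - 20/(-10) = 46921 - 20*(-⅒) = 46921 + 2 = 46923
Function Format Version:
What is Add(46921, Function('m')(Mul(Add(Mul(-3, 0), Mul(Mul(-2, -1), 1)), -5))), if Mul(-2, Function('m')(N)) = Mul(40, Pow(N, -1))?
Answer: 46923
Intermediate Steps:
Function('m')(N) = Mul(-20, Pow(N, -1)) (Function('m')(N) = Mul(Rational(-1, 2), Mul(40, Pow(N, -1))) = Mul(-20, Pow(N, -1)))
Add(46921, Function('m')(Mul(Add(Mul(-3, 0), Mul(Mul(-2, -1), 1)), -5))) = Add(46921, Mul(-20, Pow(Mul(Add(Mul(-3, 0), Mul(Mul(-2, -1), 1)), -5), -1))) = Add(46921, Mul(-20, Pow(Mul(Add(0, Mul(2, 1)), -5), -1))) = Add(46921, Mul(-20, Pow(Mul(Add(0, 2), -5), -1))) = Add(46921, Mul(-20, Pow(Mul(2, -5), -1))) = Add(46921, Mul(-20, Pow(-10, -1))) = Add(46921, Mul(-20, Rational(-1, 10))) = Add(46921, 2) = 46923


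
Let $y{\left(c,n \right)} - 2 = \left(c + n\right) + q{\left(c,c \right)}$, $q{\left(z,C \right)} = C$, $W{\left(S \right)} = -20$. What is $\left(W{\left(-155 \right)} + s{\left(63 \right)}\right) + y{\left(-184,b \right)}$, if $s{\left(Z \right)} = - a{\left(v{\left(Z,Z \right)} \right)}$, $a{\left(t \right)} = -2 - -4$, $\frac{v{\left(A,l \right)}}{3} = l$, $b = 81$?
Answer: $-307$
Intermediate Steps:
$v{\left(A,l \right)} = 3 l$
$a{\left(t \right)} = 2$ ($a{\left(t \right)} = -2 + 4 = 2$)
$s{\left(Z \right)} = -2$ ($s{\left(Z \right)} = \left(-1\right) 2 = -2$)
$y{\left(c,n \right)} = 2 + n + 2 c$ ($y{\left(c,n \right)} = 2 + \left(\left(c + n\right) + c\right) = 2 + \left(n + 2 c\right) = 2 + n + 2 c$)
$\left(W{\left(-155 \right)} + s{\left(63 \right)}\right) + y{\left(-184,b \right)} = \left(-20 - 2\right) + \left(2 + 81 + 2 \left(-184\right)\right) = -22 + \left(2 + 81 - 368\right) = -22 - 285 = -307$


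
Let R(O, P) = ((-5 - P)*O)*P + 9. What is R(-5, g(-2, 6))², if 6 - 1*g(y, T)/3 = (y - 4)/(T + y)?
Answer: 154032921/16 ≈ 9.6271e+6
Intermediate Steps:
g(y, T) = 18 - 3*(-4 + y)/(T + y) (g(y, T) = 18 - 3*(y - 4)/(T + y) = 18 - 3*(-4 + y)/(T + y))
R(O, P) = 9 + O*P*(-5 - P) (R(O, P) = (O*(-5 - P))*P + 9 = O*P*(-5 - P) + 9 = 9 + O*P*(-5 - P))
R(-5, g(-2, 6))² = (9 - 1*(-5)*(3*(4 + 5*(-2) + 6*6)/(6 - 2))² - 5*(-5)*3*(4 + 5*(-2) + 6*6)/(6 - 2))² = (9 - 1*(-5)*(3*(4 - 10 + 36)/4)² - 5*(-5)*3*(4 - 10 + 36)/4)² = (9 - 1*(-5)*(3*(¼)*30)² - 5*(-5)*3*(¼)*30)² = (9 - 1*(-5)*(45/2)² - 5*(-5)*45/2)² = (9 - 1*(-5)*2025/4 + 1125/2)² = (9 + 10125/4 + 1125/2)² = (12411/4)² = 154032921/16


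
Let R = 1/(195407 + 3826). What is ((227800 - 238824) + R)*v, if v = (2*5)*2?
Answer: -43926891820/199233 ≈ -2.2048e+5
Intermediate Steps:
R = 1/199233 ≈ 5.0192e-6
v = 20 (v = 10*2 = 20)
((227800 - 238824) + R)*v = ((227800 - 238824) + 1/199233)*20 = (-11024 + 1/199233)*20 = -2196344591/199233*20 = -43926891820/199233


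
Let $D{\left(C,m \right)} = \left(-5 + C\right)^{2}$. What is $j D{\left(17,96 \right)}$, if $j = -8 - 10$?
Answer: $-2592$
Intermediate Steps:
$j = -18$ ($j = -8 - 10 = -18$)
$j D{\left(17,96 \right)} = - 18 \left(-5 + 17\right)^{2} = - 18 \cdot 12^{2} = \left(-18\right) 144 = -2592$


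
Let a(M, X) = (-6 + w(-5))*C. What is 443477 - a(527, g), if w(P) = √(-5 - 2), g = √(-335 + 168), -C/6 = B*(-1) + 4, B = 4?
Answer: 443477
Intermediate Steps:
C = 0 (C = -6*(4*(-1) + 4) = -6*(-4 + 4) = -6*0 = 0)
g = I*√167 (g = √(-167) = I*√167 ≈ 12.923*I)
w(P) = I*√7 (w(P) = √(-7) = I*√7)
a(M, X) = 0 (a(M, X) = (-6 + I*√7)*0 = 0)
443477 - a(527, g) = 443477 - 1*0 = 443477 + 0 = 443477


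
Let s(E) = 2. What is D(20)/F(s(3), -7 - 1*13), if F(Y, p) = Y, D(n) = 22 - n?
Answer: 1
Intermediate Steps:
D(20)/F(s(3), -7 - 1*13) = (22 - 1*20)/2 = (22 - 20)*(½) = 2*(½) = 1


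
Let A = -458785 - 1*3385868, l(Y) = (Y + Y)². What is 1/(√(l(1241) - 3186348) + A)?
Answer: -3844653/14781353716433 - 2*√743494/14781353716433 ≈ -2.6022e-7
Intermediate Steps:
l(Y) = 4*Y² (l(Y) = (2*Y)² = 4*Y²)
A = -3844653 (A = -458785 - 3385868 = -3844653)
1/(√(l(1241) - 3186348) + A) = 1/(√(4*1241² - 3186348) - 3844653) = 1/(√(4*1540081 - 3186348) - 3844653) = 1/(√(6160324 - 3186348) - 3844653) = 1/(√2973976 - 3844653) = 1/(2*√743494 - 3844653) = 1/(-3844653 + 2*√743494)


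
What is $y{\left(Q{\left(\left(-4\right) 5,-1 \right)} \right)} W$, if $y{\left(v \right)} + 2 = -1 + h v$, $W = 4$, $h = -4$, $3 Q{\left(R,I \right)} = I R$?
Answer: $- \frac{356}{3} \approx -118.67$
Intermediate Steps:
$Q{\left(R,I \right)} = \frac{I R}{3}$
$y{\left(v \right)} = -3 - 4 v$ ($y{\left(v \right)} = -2 - \left(1 + 4 v\right) = -3 - 4 v$)
$y{\left(Q{\left(\left(-4\right) 5,-1 \right)} \right)} W = \left(-3 - 4 \cdot \frac{1}{3} \left(-1\right) \left(\left(-4\right) 5\right)\right) 4 = \left(-3 - 4 \cdot \frac{1}{3} \left(-1\right) \left(-20\right)\right) 4 = \left(-3 - \frac{80}{3}\right) 4 = \left(- \frac{89}{3}\right) 4 = - \frac{356}{3}$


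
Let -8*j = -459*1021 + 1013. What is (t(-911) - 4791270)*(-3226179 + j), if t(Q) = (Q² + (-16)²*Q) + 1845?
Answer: 13281387106540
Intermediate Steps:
j = 233813/4 (j = -(-459*1021 + 1013)/8 = -(-468639 + 1013)/8 = -⅛*(-467626) = 233813/4 ≈ 58453.)
t(Q) = 1845 + Q² + 256*Q (t(Q) = (Q² + 256*Q) + 1845 = 1845 + Q² + 256*Q)
(t(-911) - 4791270)*(-3226179 + j) = ((1845 + (-911)² + 256*(-911)) - 4791270)*(-3226179 + 233813/4) = ((1845 + 829921 - 233216) - 4791270)*(-12670903/4) = (598550 - 4791270)*(-12670903/4) = -4192720*(-12670903/4) = 13281387106540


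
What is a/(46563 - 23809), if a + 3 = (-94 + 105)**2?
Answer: 59/11377 ≈ 0.0051859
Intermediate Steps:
a = 118 (a = -3 + (-94 + 105)**2 = -3 + 11**2 = -3 + 121 = 118)
a/(46563 - 23809) = 118/(46563 - 23809) = 118/22754 = 118*(1/22754) = 59/11377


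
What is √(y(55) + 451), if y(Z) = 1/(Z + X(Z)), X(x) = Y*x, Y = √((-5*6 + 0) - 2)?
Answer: √110*√((12403 + 49610*I*√2)/(1 + 4*I*√2))/55 ≈ 21.237 - 7.338e-5*I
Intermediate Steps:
Y = 4*I*√2 (Y = √((-30 + 0) - 2) = √(-30 - 2) = √(-32) = 4*I*√2 ≈ 5.6569*I)
X(x) = 4*I*x*√2 (X(x) = (4*I*√2)*x = 4*I*x*√2)
y(Z) = 1/(Z + 4*I*Z*√2)
√(y(55) + 451) = √(1/(55*(1 + 4*I*√2)) + 451) = √(451 + 1/(55*(1 + 4*I*√2)))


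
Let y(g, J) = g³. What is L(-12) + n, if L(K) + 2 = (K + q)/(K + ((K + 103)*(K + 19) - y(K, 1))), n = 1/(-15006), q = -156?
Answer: -73141597/35309118 ≈ -2.0715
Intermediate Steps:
n = -1/15006 ≈ -6.6640e-5
L(K) = -2 + (-156 + K)/(K - K³ + (19 + K)*(103 + K)) (L(K) = -2 + (K - 156)/(K + ((K + 103)*(K + 19) - K³)) = -2 + (-156 + K)/(K + ((103 + K)*(19 + K) - K³)) = -2 + (-156 + K)/(K + ((19 + K)*(103 + K) - K³)) = -2 + (-156 + K)/(K + (-K³ + (19 + K)*(103 + K))) = -2 + (-156 + K)/(K - K³ + (19 + K)*(103 + K)))
L(-12) + n = (-4070 - 245*(-12) - 2*(-12)² + 2*(-12)³)/(1957 + (-12)² - 1*(-12)³ + 123*(-12)) - 1/15006 = (-4070 + 2940 - 2*144 + 2*(-1728))/(1957 + 144 - 1*(-1728) - 1476) - 1/15006 = (-4070 + 2940 - 288 - 3456)/(1957 + 144 + 1728 - 1476) - 1/15006 = -4874/2353 - 1/15006 = -73141597/35309118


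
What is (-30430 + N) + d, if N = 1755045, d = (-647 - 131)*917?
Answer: 1011189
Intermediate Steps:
d = -713426 (d = -778*917 = -713426)
(-30430 + N) + d = (-30430 + 1755045) - 713426 = 1724615 - 713426 = 1011189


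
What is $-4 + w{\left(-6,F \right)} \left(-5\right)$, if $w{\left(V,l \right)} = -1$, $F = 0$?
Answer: $1$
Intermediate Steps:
$-4 + w{\left(-6,F \right)} \left(-5\right) = -4 - -5 = -4 + 5 = 1$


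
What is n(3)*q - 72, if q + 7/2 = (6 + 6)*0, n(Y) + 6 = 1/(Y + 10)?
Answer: -1333/26 ≈ -51.269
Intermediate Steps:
n(Y) = -6 + 1/(10 + Y) (n(Y) = -6 + 1/(Y + 10) = -6 + 1/(10 + Y))
q = -7/2 (q = -7/2 + (6 + 6)*0 = -7/2 + 12*0 = -7/2 + 0 = -7/2 ≈ -3.5000)
n(3)*q - 72 = ((-59 - 6*3)/(10 + 3))*(-7/2) - 72 = ((-59 - 18)/13)*(-7/2) - 72 = ((1/13)*(-77))*(-7/2) - 72 = -77/13*(-7/2) - 72 = 539/26 - 72 = -1333/26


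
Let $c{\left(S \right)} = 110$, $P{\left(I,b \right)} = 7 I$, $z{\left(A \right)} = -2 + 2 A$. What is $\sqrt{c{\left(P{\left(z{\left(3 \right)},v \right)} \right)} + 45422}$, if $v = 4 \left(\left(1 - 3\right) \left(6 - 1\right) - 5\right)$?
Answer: $2 \sqrt{11383} \approx 213.38$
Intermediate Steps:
$v = -60$ ($v = 4 \left(\left(-2\right) 5 - 5\right) = 4 \left(-10 - 5\right) = 4 \left(-15\right) = -60$)
$\sqrt{c{\left(P{\left(z{\left(3 \right)},v \right)} \right)} + 45422} = \sqrt{110 + 45422} = \sqrt{45532} = 2 \sqrt{11383}$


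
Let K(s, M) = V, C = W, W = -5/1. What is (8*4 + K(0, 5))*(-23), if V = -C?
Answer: -851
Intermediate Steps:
W = -5 (W = -5*1 = -5)
C = -5
V = 5 (V = -1*(-5) = 5)
K(s, M) = 5
(8*4 + K(0, 5))*(-23) = (8*4 + 5)*(-23) = (32 + 5)*(-23) = 37*(-23) = -851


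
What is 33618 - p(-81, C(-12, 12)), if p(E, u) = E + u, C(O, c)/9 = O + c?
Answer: 33699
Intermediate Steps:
C(O, c) = 9*O + 9*c (C(O, c) = 9*(O + c) = 9*O + 9*c)
33618 - p(-81, C(-12, 12)) = 33618 - (-81 + (9*(-12) + 9*12)) = 33618 - (-81 + (-108 + 108)) = 33618 - (-81 + 0) = 33618 - 1*(-81) = 33618 + 81 = 33699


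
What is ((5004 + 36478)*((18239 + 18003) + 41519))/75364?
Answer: 1612840901/37682 ≈ 42801.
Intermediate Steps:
((5004 + 36478)*((18239 + 18003) + 41519))/75364 = (41482*(36242 + 41519))*(1/75364) = (41482*77761)*(1/75364) = 3225681802*(1/75364) = 1612840901/37682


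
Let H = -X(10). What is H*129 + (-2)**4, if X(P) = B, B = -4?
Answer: 532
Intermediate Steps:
X(P) = -4
H = 4 (H = -1*(-4) = 4)
H*129 + (-2)**4 = 4*129 + (-2)**4 = 516 + 16 = 532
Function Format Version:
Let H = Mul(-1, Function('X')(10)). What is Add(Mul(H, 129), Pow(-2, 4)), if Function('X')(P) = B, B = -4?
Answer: 532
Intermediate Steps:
Function('X')(P) = -4
H = 4 (H = Mul(-1, -4) = 4)
Add(Mul(H, 129), Pow(-2, 4)) = Add(Mul(4, 129), Pow(-2, 4)) = Add(516, 16) = 532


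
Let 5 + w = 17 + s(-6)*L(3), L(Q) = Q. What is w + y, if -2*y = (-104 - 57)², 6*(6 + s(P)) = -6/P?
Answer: -12966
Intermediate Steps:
s(P) = -6 - 1/P (s(P) = -6 + (-6/P)/6 = -6 - 1/P)
y = -25921/2 (y = -(-104 - 57)²/2 = -½*(-161)² = -½*25921 = -25921/2 ≈ -12961.)
w = -11/2 (w = -5 + (17 + (-6 - 1/(-6))*3) = -5 + (17 + (-6 - 1*(-⅙))*3) = -5 + (17 + (-6 + ⅙)*3) = -5 + (17 - 35/6*3) = -5 + (17 - 35/2) = -5 - ½ = -11/2 ≈ -5.5000)
w + y = -11/2 - 25921/2 = -12966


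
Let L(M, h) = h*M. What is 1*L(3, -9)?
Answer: -27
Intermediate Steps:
L(M, h) = M*h
1*L(3, -9) = 1*(3*(-9)) = 1*(-27) = -27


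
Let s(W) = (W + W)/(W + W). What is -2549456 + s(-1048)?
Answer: -2549455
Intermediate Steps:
s(W) = 1 (s(W) = (2*W)/((2*W)) = (2*W)*(1/(2*W)) = 1)
-2549456 + s(-1048) = -2549456 + 1 = -2549455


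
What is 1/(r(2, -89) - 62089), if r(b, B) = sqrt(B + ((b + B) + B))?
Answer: -62089/3855044186 - I*sqrt(265)/3855044186 ≈ -1.6106e-5 - 4.2227e-9*I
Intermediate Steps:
r(b, B) = sqrt(b + 3*B) (r(b, B) = sqrt(B + ((B + b) + B)) = sqrt(B + (b + 2*B)) = sqrt(b + 3*B))
1/(r(2, -89) - 62089) = 1/(sqrt(2 + 3*(-89)) - 62089) = 1/(sqrt(2 - 267) - 62089) = 1/(sqrt(-265) - 62089) = 1/(I*sqrt(265) - 62089) = 1/(-62089 + I*sqrt(265))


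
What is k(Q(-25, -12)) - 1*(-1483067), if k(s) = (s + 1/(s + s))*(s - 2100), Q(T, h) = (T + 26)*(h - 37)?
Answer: 22237459/14 ≈ 1.5884e+6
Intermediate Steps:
Q(T, h) = (-37 + h)*(26 + T) (Q(T, h) = (26 + T)*(-37 + h) = (-37 + h)*(26 + T))
k(s) = (-2100 + s)*(s + 1/(2*s)) (k(s) = (s + 1/(2*s))*(-2100 + s) = (-2100 + s)*(s + 1/(2*s)))
k(Q(-25, -12)) - 1*(-1483067) = (½ + (-962 - 37*(-25) + 26*(-12) - 25*(-12))² - 2100*(-962 - 37*(-25) + 26*(-12) - 25*(-12)) - 1050/(-962 - 37*(-25) + 26*(-12) - 25*(-12))) - 1*(-1483067) = (½ + (-962 + 925 - 312 + 300)² - 2100*(-962 + 925 - 312 + 300) - 1050/(-962 + 925 - 312 + 300)) + 1483067 = (½ + (-49)² - 2100*(-49) - 1050/(-49)) + 1483067 = (½ + 2401 + 102900 - 1050*(-1/49)) + 1483067 = (½ + 2401 + 102900 + 150/7) + 1483067 = 1474521/14 + 1483067 = 22237459/14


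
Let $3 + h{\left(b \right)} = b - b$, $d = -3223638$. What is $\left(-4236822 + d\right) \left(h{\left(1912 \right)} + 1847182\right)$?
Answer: $-13780805042340$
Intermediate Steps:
$h{\left(b \right)} = -3$ ($h{\left(b \right)} = -3 + \left(b - b\right) = -3 + 0 = -3$)
$\left(-4236822 + d\right) \left(h{\left(1912 \right)} + 1847182\right) = \left(-4236822 - 3223638\right) \left(-3 + 1847182\right) = \left(-7460460\right) 1847179 = -13780805042340$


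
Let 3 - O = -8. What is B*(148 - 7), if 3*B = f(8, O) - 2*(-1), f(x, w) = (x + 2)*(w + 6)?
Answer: 8084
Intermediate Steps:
O = 11 (O = 3 - 1*(-8) = 3 + 8 = 11)
f(x, w) = (2 + x)*(6 + w)
B = 172/3 (B = ((12 + 2*11 + 6*8 + 11*8) - 2*(-1))/3 = ((12 + 22 + 48 + 88) + 2)/3 = (170 + 2)/3 = (1/3)*172 = 172/3 ≈ 57.333)
B*(148 - 7) = 172*(148 - 7)/3 = (172/3)*141 = 8084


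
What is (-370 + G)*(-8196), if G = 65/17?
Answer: 51020100/17 ≈ 3.0012e+6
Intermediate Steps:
G = 65/17 (G = 65*(1/17) = 65/17 ≈ 3.8235)
(-370 + G)*(-8196) = (-370 + 65/17)*(-8196) = -6225/17*(-8196) = 51020100/17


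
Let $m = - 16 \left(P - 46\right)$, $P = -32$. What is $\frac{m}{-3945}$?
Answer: $- \frac{416}{1315} \approx -0.31635$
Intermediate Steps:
$m = 1248$ ($m = - 16 \left(-32 - 46\right) = \left(-16\right) \left(-78\right) = 1248$)
$\frac{m}{-3945} = \frac{1248}{-3945} = 1248 \left(- \frac{1}{3945}\right) = - \frac{416}{1315}$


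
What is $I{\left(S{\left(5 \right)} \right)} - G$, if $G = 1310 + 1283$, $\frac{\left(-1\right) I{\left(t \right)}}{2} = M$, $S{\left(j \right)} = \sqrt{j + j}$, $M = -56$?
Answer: $-2481$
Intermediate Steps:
$S{\left(j \right)} = \sqrt{2} \sqrt{j}$ ($S{\left(j \right)} = \sqrt{2 j} = \sqrt{2} \sqrt{j}$)
$I{\left(t \right)} = 112$ ($I{\left(t \right)} = \left(-2\right) \left(-56\right) = 112$)
$G = 2593$
$I{\left(S{\left(5 \right)} \right)} - G = 112 - 2593 = -2481$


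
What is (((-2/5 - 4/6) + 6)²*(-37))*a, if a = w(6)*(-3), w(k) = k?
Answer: 405224/25 ≈ 16209.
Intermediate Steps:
a = -18 (a = 6*(-3) = -18)
(((-2/5 - 4/6) + 6)²*(-37))*a = (((-2/5 - 4/6) + 6)²*(-37))*(-18) = (((-2*⅕ - 4*⅙) + 6)²*(-37))*(-18) = (((-⅖ - ⅔) + 6)²*(-37))*(-18) = ((-16/15 + 6)²*(-37))*(-18) = ((74/15)²*(-37))*(-18) = ((5476/225)*(-37))*(-18) = -202612/225*(-18) = 405224/25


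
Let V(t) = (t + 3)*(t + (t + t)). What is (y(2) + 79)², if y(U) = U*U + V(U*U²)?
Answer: 120409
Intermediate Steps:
V(t) = 3*t*(3 + t) (V(t) = (3 + t)*(t + 2*t) = (3 + t)*(3*t) = 3*t*(3 + t))
y(U) = U² + 3*U³*(3 + U³) (y(U) = U*U + 3*(U*U²)*(3 + U*U²) = U² + 3*U³*(3 + U³))
(y(2) + 79)² = (2²*(1 + 3*2*(3 + 2³)) + 79)² = (4*(1 + 3*2*(3 + 8)) + 79)² = (4*(1 + 3*2*11) + 79)² = (4*(1 + 66) + 79)² = (4*67 + 79)² = (268 + 79)² = 347² = 120409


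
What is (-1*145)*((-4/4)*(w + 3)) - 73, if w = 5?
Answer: 1087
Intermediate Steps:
(-1*145)*((-4/4)*(w + 3)) - 73 = (-1*145)*((-4/4)*(5 + 3)) - 73 = -145*(-4*¼)*8 - 73 = -(-145)*8 - 73 = -145*(-8) - 73 = 1160 - 73 = 1087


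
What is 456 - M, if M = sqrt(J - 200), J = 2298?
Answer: 456 - sqrt(2098) ≈ 410.20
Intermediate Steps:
M = sqrt(2098) (M = sqrt(2298 - 200) = sqrt(2098) ≈ 45.804)
456 - M = 456 - sqrt(2098)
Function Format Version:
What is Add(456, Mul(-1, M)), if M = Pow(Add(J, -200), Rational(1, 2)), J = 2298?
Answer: Add(456, Mul(-1, Pow(2098, Rational(1, 2)))) ≈ 410.20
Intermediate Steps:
M = Pow(2098, Rational(1, 2)) (M = Pow(Add(2298, -200), Rational(1, 2)) = Pow(2098, Rational(1, 2)) ≈ 45.804)
Add(456, Mul(-1, M)) = Add(456, Mul(-1, Pow(2098, Rational(1, 2))))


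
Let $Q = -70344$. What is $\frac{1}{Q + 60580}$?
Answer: $- \frac{1}{9764} \approx -0.00010242$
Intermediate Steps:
$\frac{1}{Q + 60580} = \frac{1}{-70344 + 60580} = \frac{1}{-9764} = - \frac{1}{9764}$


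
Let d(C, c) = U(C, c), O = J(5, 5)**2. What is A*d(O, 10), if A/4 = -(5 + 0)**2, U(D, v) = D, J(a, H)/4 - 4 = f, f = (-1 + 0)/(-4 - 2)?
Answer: -250000/9 ≈ -27778.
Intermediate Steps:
f = 1/6 (f = -1/(-6) = -1*(-1/6) = 1/6 ≈ 0.16667)
J(a, H) = 50/3 (J(a, H) = 16 + 4*(1/6) = 16 + 2/3 = 50/3)
O = 2500/9 (O = (50/3)**2 = 2500/9 ≈ 277.78)
d(C, c) = C
A = -100 (A = 4*(-(5 + 0)**2) = 4*(-1*5**2) = 4*(-1*25) = 4*(-25) = -100)
A*d(O, 10) = -100*2500/9 = -250000/9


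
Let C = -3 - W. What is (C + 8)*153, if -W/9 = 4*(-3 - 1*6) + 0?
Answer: -48807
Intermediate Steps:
W = 324 (W = -9*(4*(-3 - 1*6) + 0) = -9*(4*(-3 - 6) + 0) = -9*(4*(-9) + 0) = -9*(-36 + 0) = -9*(-36) = 324)
C = -327 (C = -3 - 1*324 = -3 - 324 = -327)
(C + 8)*153 = (-327 + 8)*153 = -319*153 = -48807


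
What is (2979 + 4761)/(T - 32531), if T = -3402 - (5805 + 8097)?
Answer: -1548/9967 ≈ -0.15531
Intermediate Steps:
T = -17304 (T = -3402 - 1*13902 = -3402 - 13902 = -17304)
(2979 + 4761)/(T - 32531) = (2979 + 4761)/(-17304 - 32531) = 7740/(-49835) = 7740*(-1/49835) = -1548/9967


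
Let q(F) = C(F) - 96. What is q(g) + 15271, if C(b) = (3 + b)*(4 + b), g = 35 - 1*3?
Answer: 16435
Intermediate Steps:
g = 32 (g = 35 - 3 = 32)
q(F) = -84 + F**2 + 7*F (q(F) = (12 + F**2 + 7*F) - 96 = -84 + F**2 + 7*F)
q(g) + 15271 = (-84 + 32**2 + 7*32) + 15271 = (-84 + 1024 + 224) + 15271 = 1164 + 15271 = 16435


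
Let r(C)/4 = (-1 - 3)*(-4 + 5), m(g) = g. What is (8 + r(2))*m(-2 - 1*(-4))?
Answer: -16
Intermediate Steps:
r(C) = -16 (r(C) = 4*((-1 - 3)*(-4 + 5)) = 4*(-4*1) = 4*(-4) = -16)
(8 + r(2))*m(-2 - 1*(-4)) = (8 - 16)*(-2 - 1*(-4)) = -8*(-2 + 4) = -8*2 = -16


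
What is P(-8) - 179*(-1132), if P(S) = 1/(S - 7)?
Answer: 3039419/15 ≈ 2.0263e+5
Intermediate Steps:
P(S) = 1/(-7 + S)
P(-8) - 179*(-1132) = 1/(-7 - 8) - 179*(-1132) = 1/(-15) + 202628 = -1/15 + 202628 = 3039419/15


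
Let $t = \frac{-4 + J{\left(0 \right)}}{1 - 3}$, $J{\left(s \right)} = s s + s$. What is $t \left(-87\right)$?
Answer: $-174$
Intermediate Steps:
$J{\left(s \right)} = s + s^{2}$ ($J{\left(s \right)} = s^{2} + s = s + s^{2}$)
$t = 2$ ($t = \frac{-4 + 0 \left(1 + 0\right)}{1 - 3} = \frac{-4 + 0 \cdot 1}{-2} = \left(-4 + 0\right) \left(- \frac{1}{2}\right) = \left(-4\right) \left(- \frac{1}{2}\right) = 2$)
$t \left(-87\right) = 2 \left(-87\right) = -174$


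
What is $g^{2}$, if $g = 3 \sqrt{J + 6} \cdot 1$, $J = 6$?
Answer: $108$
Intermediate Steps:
$g = 6 \sqrt{3}$ ($g = 3 \sqrt{6 + 6} \cdot 1 = 3 \sqrt{12} \cdot 1 = 3 \cdot 2 \sqrt{3} \cdot 1 = 6 \sqrt{3} \cdot 1 = 6 \sqrt{3} \approx 10.392$)
$g^{2} = \left(6 \sqrt{3}\right)^{2} = 108$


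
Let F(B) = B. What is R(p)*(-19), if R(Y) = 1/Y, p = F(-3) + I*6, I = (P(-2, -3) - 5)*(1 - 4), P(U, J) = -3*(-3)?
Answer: 19/75 ≈ 0.25333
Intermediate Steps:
P(U, J) = 9
I = -12 (I = (9 - 5)*(1 - 4) = 4*(-3) = -12)
p = -75 (p = -3 - 12*6 = -3 - 72 = -75)
R(p)*(-19) = -19/(-75) = -1/75*(-19) = 19/75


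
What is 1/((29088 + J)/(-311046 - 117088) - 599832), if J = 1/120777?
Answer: -51708740118/31016560515621553 ≈ -1.6671e-6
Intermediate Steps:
J = 1/120777 ≈ 8.2797e-6
1/((29088 + J)/(-311046 - 117088) - 599832) = 1/((29088 + 1/120777)/(-311046 - 117088) - 599832) = 1/((3513161377/120777)/(-428134) - 599832) = 1/((3513161377/120777)*(-1/428134) - 599832) = 1/(-3513161377/51708740118 - 599832) = 1/(-31016560515621553/51708740118) = -51708740118/31016560515621553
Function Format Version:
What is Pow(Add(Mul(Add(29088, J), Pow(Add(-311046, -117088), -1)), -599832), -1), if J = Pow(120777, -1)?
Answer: Rational(-51708740118, 31016560515621553) ≈ -1.6671e-6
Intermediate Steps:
J = Rational(1, 120777) ≈ 8.2797e-6
Pow(Add(Mul(Add(29088, J), Pow(Add(-311046, -117088), -1)), -599832), -1) = Pow(Add(Mul(Add(29088, Rational(1, 120777)), Pow(Add(-311046, -117088), -1)), -599832), -1) = Pow(Add(Mul(Rational(3513161377, 120777), Pow(-428134, -1)), -599832), -1) = Pow(Add(Mul(Rational(3513161377, 120777), Rational(-1, 428134)), -599832), -1) = Pow(Add(Rational(-3513161377, 51708740118), -599832), -1) = Pow(Rational(-31016560515621553, 51708740118), -1) = Rational(-51708740118, 31016560515621553)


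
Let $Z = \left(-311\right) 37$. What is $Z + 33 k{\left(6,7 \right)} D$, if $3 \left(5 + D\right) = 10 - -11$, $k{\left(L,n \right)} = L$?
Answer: $-11111$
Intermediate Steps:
$D = 2$ ($D = -5 + \frac{10 - -11}{3} = -5 + \frac{10 + 11}{3} = -5 + \frac{1}{3} \cdot 21 = -5 + 7 = 2$)
$Z = -11507$
$Z + 33 k{\left(6,7 \right)} D = -11507 + 33 \cdot 6 \cdot 2 = -11507 + 198 \cdot 2 = -11507 + 396 = -11111$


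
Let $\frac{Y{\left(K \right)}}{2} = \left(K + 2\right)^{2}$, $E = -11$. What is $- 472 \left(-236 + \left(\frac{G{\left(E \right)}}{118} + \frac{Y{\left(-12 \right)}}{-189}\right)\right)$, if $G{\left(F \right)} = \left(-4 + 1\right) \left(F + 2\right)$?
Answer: $\frac{21127076}{189} \approx 1.1178 \cdot 10^{5}$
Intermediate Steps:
$Y{\left(K \right)} = 2 \left(2 + K\right)^{2}$ ($Y{\left(K \right)} = 2 \left(K + 2\right)^{2} = 2 \left(2 + K\right)^{2}$)
$G{\left(F \right)} = -6 - 3 F$ ($G{\left(F \right)} = - 3 \left(2 + F\right) = -6 - 3 F$)
$- 472 \left(-236 + \left(\frac{G{\left(E \right)}}{118} + \frac{Y{\left(-12 \right)}}{-189}\right)\right) = - 472 \left(-236 + \left(\frac{-6 - -33}{118} + \frac{2 \left(2 - 12\right)^{2}}{-189}\right)\right) = - 472 \left(-236 + \left(\left(-6 + 33\right) \frac{1}{118} + 2 \left(-10\right)^{2} \left(- \frac{1}{189}\right)\right)\right) = - 472 \left(-236 + \left(27 \cdot \frac{1}{118} + 2 \cdot 100 \left(- \frac{1}{189}\right)\right)\right) = - 472 \left(-236 + \left(\frac{27}{118} + 200 \left(- \frac{1}{189}\right)\right)\right) = - 472 \left(-236 + \left(\frac{27}{118} - \frac{200}{189}\right)\right) = - 472 \left(-236 - \frac{18497}{22302}\right) = \left(-472\right) \left(- \frac{5281769}{22302}\right) = \frac{21127076}{189}$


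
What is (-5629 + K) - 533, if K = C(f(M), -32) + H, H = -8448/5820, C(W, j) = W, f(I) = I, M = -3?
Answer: -2990729/485 ≈ -6166.5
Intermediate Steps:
H = -704/485 (H = -8448*1/5820 = -704/485 ≈ -1.4515)
K = -2159/485 (K = -3 - 704/485 = -2159/485 ≈ -4.4515)
(-5629 + K) - 533 = (-5629 - 2159/485) - 533 = -2732224/485 - 533 = -2990729/485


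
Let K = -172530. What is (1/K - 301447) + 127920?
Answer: -29938613311/172530 ≈ -1.7353e+5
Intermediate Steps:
(1/K - 301447) + 127920 = (1/(-172530) - 301447) + 127920 = (-1/172530 - 301447) + 127920 = -52008650911/172530 + 127920 = -29938613311/172530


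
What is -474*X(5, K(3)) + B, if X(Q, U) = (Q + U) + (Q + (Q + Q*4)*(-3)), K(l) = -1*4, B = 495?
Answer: 33201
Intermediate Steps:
K(l) = -4
X(Q, U) = U - 13*Q (X(Q, U) = (Q + U) + (Q + (Q + 4*Q)*(-3)) = (Q + U) + (Q + (5*Q)*(-3)) = (Q + U) + (Q - 15*Q) = (Q + U) - 14*Q = U - 13*Q)
-474*X(5, K(3)) + B = -474*(-4 - 13*5) + 495 = -474*(-4 - 65) + 495 = -474*(-69) + 495 = 32706 + 495 = 33201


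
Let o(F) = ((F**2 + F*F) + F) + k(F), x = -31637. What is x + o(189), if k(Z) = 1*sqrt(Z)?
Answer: 39994 + 3*sqrt(21) ≈ 40008.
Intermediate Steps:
k(Z) = sqrt(Z)
o(F) = F + sqrt(F) + 2*F**2 (o(F) = ((F**2 + F*F) + F) + sqrt(F) = ((F**2 + F**2) + F) + sqrt(F) = (2*F**2 + F) + sqrt(F) = (F + 2*F**2) + sqrt(F) = F + sqrt(F) + 2*F**2)
x + o(189) = -31637 + (189 + sqrt(189) + 2*189**2) = -31637 + (189 + 3*sqrt(21) + 2*35721) = -31637 + (189 + 3*sqrt(21) + 71442) = -31637 + (71631 + 3*sqrt(21)) = 39994 + 3*sqrt(21)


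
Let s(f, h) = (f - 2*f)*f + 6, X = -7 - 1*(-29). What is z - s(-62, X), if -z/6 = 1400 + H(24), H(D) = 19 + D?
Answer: -4820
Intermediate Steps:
X = 22 (X = -7 + 29 = 22)
s(f, h) = 6 - f² (s(f, h) = (-f)*f + 6 = -f² + 6 = 6 - f²)
z = -8658 (z = -6*(1400 + (19 + 24)) = -6*(1400 + 43) = -6*1443 = -8658)
z - s(-62, X) = -8658 - (6 - 1*(-62)²) = -8658 - (6 - 1*3844) = -8658 - (6 - 3844) = -8658 - 1*(-3838) = -8658 + 3838 = -4820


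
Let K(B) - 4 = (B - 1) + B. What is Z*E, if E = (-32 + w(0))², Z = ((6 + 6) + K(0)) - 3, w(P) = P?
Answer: 12288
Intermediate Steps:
K(B) = 3 + 2*B (K(B) = 4 + ((B - 1) + B) = 4 + ((-1 + B) + B) = 4 + (-1 + 2*B) = 3 + 2*B)
Z = 12 (Z = ((6 + 6) + (3 + 2*0)) - 3 = (12 + (3 + 0)) - 3 = (12 + 3) - 3 = 15 - 3 = 12)
E = 1024 (E = (-32 + 0)² = (-32)² = 1024)
Z*E = 12*1024 = 12288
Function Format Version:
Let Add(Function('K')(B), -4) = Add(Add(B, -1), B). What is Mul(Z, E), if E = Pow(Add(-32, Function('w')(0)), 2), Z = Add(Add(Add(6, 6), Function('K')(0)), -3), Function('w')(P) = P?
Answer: 12288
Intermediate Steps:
Function('K')(B) = Add(3, Mul(2, B)) (Function('K')(B) = Add(4, Add(Add(B, -1), B)) = Add(4, Add(Add(-1, B), B)) = Add(4, Add(-1, Mul(2, B))) = Add(3, Mul(2, B)))
Z = 12 (Z = Add(Add(Add(6, 6), Add(3, Mul(2, 0))), -3) = Add(Add(12, Add(3, 0)), -3) = Add(Add(12, 3), -3) = Add(15, -3) = 12)
E = 1024 (E = Pow(Add(-32, 0), 2) = Pow(-32, 2) = 1024)
Mul(Z, E) = Mul(12, 1024) = 12288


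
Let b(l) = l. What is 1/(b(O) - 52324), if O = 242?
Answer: -1/52082 ≈ -1.9200e-5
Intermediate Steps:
1/(b(O) - 52324) = 1/(242 - 52324) = 1/(-52082) = -1/52082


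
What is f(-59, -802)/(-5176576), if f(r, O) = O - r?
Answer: 743/5176576 ≈ 0.00014353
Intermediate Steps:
f(-59, -802)/(-5176576) = (-802 - 1*(-59))/(-5176576) = (-802 + 59)*(-1/5176576) = -743*(-1/5176576) = 743/5176576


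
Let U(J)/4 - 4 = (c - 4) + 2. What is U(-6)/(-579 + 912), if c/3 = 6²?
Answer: 440/333 ≈ 1.3213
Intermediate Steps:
c = 108 (c = 3*6² = 3*36 = 108)
U(J) = 440 (U(J) = 16 + 4*((108 - 4) + 2) = 16 + 4*(104 + 2) = 16 + 4*106 = 16 + 424 = 440)
U(-6)/(-579 + 912) = 440/(-579 + 912) = 440/333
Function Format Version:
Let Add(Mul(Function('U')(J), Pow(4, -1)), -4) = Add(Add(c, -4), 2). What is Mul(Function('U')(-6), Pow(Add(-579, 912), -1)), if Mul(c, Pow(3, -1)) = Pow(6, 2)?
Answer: Rational(440, 333) ≈ 1.3213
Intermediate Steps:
c = 108 (c = Mul(3, Pow(6, 2)) = Mul(3, 36) = 108)
Function('U')(J) = 440 (Function('U')(J) = Add(16, Mul(4, Add(Add(108, -4), 2))) = Add(16, Mul(4, Add(104, 2))) = Add(16, Mul(4, 106)) = Add(16, 424) = 440)
Mul(Function('U')(-6), Pow(Add(-579, 912), -1)) = Mul(440, Pow(Add(-579, 912), -1)) = Mul(440, Pow(333, -1)) = Mul(440, Rational(1, 333)) = Rational(440, 333)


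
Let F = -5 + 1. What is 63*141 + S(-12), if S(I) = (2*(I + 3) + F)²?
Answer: 9367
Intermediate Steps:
F = -4
S(I) = (2 + 2*I)² (S(I) = (2*(I + 3) - 4)² = (2*(3 + I) - 4)² = ((6 + 2*I) - 4)² = (2 + 2*I)²)
63*141 + S(-12) = 63*141 + 4*(1 - 12)² = 8883 + 4*(-11)² = 8883 + 4*121 = 8883 + 484 = 9367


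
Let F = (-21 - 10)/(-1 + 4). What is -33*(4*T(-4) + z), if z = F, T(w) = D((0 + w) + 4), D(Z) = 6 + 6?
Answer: -1243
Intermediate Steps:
D(Z) = 12
T(w) = 12
F = -31/3 ≈ -10.333
z = -31/3 ≈ -10.333
-33*(4*T(-4) + z) = -33*(4*12 - 31/3) = -33*(48 - 31/3) = -33*113/3 = -1243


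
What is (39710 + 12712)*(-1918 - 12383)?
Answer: -749687022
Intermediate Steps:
(39710 + 12712)*(-1918 - 12383) = 52422*(-14301) = -749687022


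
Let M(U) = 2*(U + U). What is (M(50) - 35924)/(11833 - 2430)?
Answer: -35724/9403 ≈ -3.7992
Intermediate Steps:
M(U) = 4*U (M(U) = 2*(2*U) = 4*U)
(M(50) - 35924)/(11833 - 2430) = (4*50 - 35924)/(11833 - 2430) = (200 - 35924)/9403 = -35724*1/9403 = -35724/9403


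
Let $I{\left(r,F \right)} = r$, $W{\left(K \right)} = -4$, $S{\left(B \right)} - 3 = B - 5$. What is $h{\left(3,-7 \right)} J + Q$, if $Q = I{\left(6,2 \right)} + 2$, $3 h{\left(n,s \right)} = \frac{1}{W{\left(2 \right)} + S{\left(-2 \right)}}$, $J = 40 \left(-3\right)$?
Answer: $13$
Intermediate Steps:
$S{\left(B \right)} = -2 + B$ ($S{\left(B \right)} = 3 + \left(B - 5\right) = 3 + \left(-5 + B\right) = -2 + B$)
$J = -120$
$h{\left(n,s \right)} = - \frac{1}{24}$ ($h{\left(n,s \right)} = \frac{1}{3 \left(-4 - 4\right)} = \frac{1}{3 \left(-8\right)} = \frac{1}{3} \left(- \frac{1}{8}\right) = - \frac{1}{24}$)
$Q = 8$ ($Q = 6 + 2 = 8$)
$h{\left(3,-7 \right)} J + Q = \left(- \frac{1}{24}\right) \left(-120\right) + 8 = 5 + 8 = 13$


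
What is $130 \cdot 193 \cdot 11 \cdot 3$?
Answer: $827970$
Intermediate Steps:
$130 \cdot 193 \cdot 11 \cdot 3 = 25090 \cdot 33 = 827970$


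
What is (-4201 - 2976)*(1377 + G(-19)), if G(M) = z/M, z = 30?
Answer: -187556541/19 ≈ -9.8714e+6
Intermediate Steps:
G(M) = 30/M
(-4201 - 2976)*(1377 + G(-19)) = (-4201 - 2976)*(1377 + 30/(-19)) = -7177*(1377 + 30*(-1/19)) = -7177*(1377 - 30/19) = -7177*26133/19 = -187556541/19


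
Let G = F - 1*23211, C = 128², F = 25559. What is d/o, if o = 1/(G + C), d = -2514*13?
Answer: -612199224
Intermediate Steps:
C = 16384
G = 2348 (G = 25559 - 1*23211 = 25559 - 23211 = 2348)
d = -32682
o = 1/18732 (o = 1/(2348 + 16384) = 1/18732 ≈ 5.3385e-5)
d/o = -32682/1/18732 = -32682*18732 = -612199224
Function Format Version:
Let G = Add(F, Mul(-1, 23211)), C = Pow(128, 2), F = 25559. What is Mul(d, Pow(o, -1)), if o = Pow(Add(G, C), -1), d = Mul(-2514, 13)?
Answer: -612199224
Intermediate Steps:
C = 16384
G = 2348 (G = Add(25559, Mul(-1, 23211)) = Add(25559, -23211) = 2348)
d = -32682
o = Rational(1, 18732) (o = Pow(Add(2348, 16384), -1) = Pow(18732, -1) = Rational(1, 18732) ≈ 5.3385e-5)
Mul(d, Pow(o, -1)) = Mul(-32682, Pow(Rational(1, 18732), -1)) = Mul(-32682, 18732) = -612199224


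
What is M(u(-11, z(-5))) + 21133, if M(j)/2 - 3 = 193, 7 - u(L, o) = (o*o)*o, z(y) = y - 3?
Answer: 21525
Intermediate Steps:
z(y) = -3 + y
u(L, o) = 7 - o³ (u(L, o) = 7 - o*o*o = 7 - o²*o = 7 - o³)
M(j) = 392 (M(j) = 6 + 2*193 = 6 + 386 = 392)
M(u(-11, z(-5))) + 21133 = 392 + 21133 = 21525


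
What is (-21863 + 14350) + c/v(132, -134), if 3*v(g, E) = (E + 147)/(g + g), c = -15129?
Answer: -12079837/13 ≈ -9.2922e+5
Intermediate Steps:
v(g, E) = (147 + E)/(6*g) (v(g, E) = ((E + 147)/(g + g))/3 = ((147 + E)/((2*g)))/3 = ((147 + E)*(1/(2*g)))/3 = ((147 + E)/(2*g))/3 = (147 + E)/(6*g))
(-21863 + 14350) + c/v(132, -134) = (-21863 + 14350) - 15129*792/(147 - 134) = -7513 - 15129/((1/6)*(1/132)*13) = -7513 - 15129/13/792 = -7513 - 15129*792/13 = -7513 - 11982168/13 = -12079837/13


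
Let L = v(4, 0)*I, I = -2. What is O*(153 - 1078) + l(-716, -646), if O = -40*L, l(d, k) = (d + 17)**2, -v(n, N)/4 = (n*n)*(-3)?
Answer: -13719399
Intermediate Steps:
v(n, N) = 12*n**2 (v(n, N) = -4*n*n*(-3) = -4*n**2*(-3) = -(-12)*n**2 = 12*n**2)
l(d, k) = (17 + d)**2
L = -384 (L = (12*4**2)*(-2) = (12*16)*(-2) = 192*(-2) = -384)
O = 15360 (O = -40*(-384) = 15360)
O*(153 - 1078) + l(-716, -646) = 15360*(153 - 1078) + (17 - 716)**2 = 15360*(-925) + (-699)**2 = -14208000 + 488601 = -13719399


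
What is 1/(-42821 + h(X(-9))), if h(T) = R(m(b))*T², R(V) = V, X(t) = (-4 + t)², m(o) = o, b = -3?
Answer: -1/128504 ≈ -7.7819e-6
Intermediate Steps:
h(T) = -3*T²
1/(-42821 + h(X(-9))) = 1/(-42821 - 3*(-4 - 9)⁴) = 1/(-42821 - 3*((-13)²)²) = 1/(-42821 - 3*169²) = 1/(-42821 - 3*28561) = 1/(-42821 - 85683) = 1/(-128504) = -1/128504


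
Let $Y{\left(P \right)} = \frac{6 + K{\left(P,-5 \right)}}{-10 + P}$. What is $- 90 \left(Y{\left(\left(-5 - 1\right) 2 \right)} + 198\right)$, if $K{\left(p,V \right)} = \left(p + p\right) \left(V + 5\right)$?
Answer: $- \frac{195750}{11} \approx -17795.0$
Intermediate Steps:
$K{\left(p,V \right)} = 2 p \left(5 + V\right)$
$Y{\left(P \right)} = \frac{6}{-10 + P}$ ($Y{\left(P \right)} = \frac{6 + 2 P \left(5 - 5\right)}{-10 + P} = \frac{6 + 2 P 0}{-10 + P} = \frac{6 + 0}{-10 + P} = \frac{6}{-10 + P}$)
$- 90 \left(Y{\left(\left(-5 - 1\right) 2 \right)} + 198\right) = - 90 \left(\frac{6}{-10 + \left(-5 - 1\right) 2} + 198\right) = - 90 \left(\frac{6}{-10 - 12} + 198\right) = - 90 \left(\frac{6}{-22} + 198\right) = - 90 \left(6 \left(- \frac{1}{22}\right) + 198\right) = - 90 \left(- \frac{3}{11} + 198\right) = \left(-90\right) \frac{2175}{11} = - \frac{195750}{11}$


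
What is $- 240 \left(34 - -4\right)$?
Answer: $-9120$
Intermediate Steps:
$- 240 \left(34 - -4\right) = - 240 \left(34 + 4\right) = \left(-240\right) 38 = -9120$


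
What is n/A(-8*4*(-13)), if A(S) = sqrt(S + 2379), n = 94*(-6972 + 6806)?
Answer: -15604*sqrt(2795)/2795 ≈ -295.15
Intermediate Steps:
n = -15604 (n = 94*(-166) = -15604)
A(S) = sqrt(2379 + S)
n/A(-8*4*(-13)) = -15604/sqrt(2379 - 8*4*(-13)) = -15604/sqrt(2379 - 32*(-13)) = -15604/sqrt(2379 + 416) = -15604*sqrt(2795)/2795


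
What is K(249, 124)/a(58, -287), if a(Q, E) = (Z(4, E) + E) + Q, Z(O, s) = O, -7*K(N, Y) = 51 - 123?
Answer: -8/175 ≈ -0.045714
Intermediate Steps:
K(N, Y) = 72/7 (K(N, Y) = -(51 - 123)/7 = -⅐*(-72) = 72/7)
a(Q, E) = 4 + E + Q (a(Q, E) = (4 + E) + Q = 4 + E + Q)
K(249, 124)/a(58, -287) = 72/(7*(4 - 287 + 58)) = (72/7)/(-225) = (72/7)*(-1/225) = -8/175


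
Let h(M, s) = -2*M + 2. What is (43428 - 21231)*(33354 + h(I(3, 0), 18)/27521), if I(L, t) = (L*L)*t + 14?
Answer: 1567339403952/2117 ≈ 7.4036e+8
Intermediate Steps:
I(L, t) = 14 + t*L² (I(L, t) = L²*t + 14 = t*L² + 14 = 14 + t*L²)
h(M, s) = 2 - 2*M
(43428 - 21231)*(33354 + h(I(3, 0), 18)/27521) = (43428 - 21231)*(33354 + (2 - 2*(14 + 0*3²))/27521) = 22197*(33354 + (2 - 2*(14 + 0*9))*(1/27521)) = 22197*(33354 + (2 - 2*(14 + 0))*(1/27521)) = 22197*(33354 + (2 - 2*14)*(1/27521)) = 22197*(33354 + (2 - 28)*(1/27521)) = 22197*(33354 - 26*1/27521) = 22197*(33354 - 2/2117) = 22197*(70610416/2117) = 1567339403952/2117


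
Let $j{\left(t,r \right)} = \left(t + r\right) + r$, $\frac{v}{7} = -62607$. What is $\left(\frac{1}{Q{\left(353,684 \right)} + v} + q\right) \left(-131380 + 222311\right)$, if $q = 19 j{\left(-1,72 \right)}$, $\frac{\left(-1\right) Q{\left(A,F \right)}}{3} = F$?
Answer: $\frac{108780556706696}{440301} \approx 2.4706 \cdot 10^{8}$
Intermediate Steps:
$Q{\left(A,F \right)} = - 3 F$
$v = -438249$ ($v = 7 \left(-62607\right) = -438249$)
$j{\left(t,r \right)} = t + 2 r$ ($j{\left(t,r \right)} = \left(r + t\right) + r = t + 2 r$)
$q = 2717$ ($q = 19 \left(-1 + 2 \cdot 72\right) = 19 \left(-1 + 144\right) = 19 \cdot 143 = 2717$)
$\left(\frac{1}{Q{\left(353,684 \right)} + v} + q\right) \left(-131380 + 222311\right) = \left(\frac{1}{\left(-3\right) 684 - 438249} + 2717\right) \left(-131380 + 222311\right) = \left(\frac{1}{-2052 - 438249} + 2717\right) 90931 = \left(\frac{1}{-440301} + 2717\right) 90931 = \left(- \frac{1}{440301} + 2717\right) 90931 = \frac{1196297816}{440301} \cdot 90931 = \frac{108780556706696}{440301}$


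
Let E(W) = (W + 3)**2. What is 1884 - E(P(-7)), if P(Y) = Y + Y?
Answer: 1763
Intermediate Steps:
P(Y) = 2*Y
E(W) = (3 + W)**2
1884 - E(P(-7)) = 1884 - (3 + 2*(-7))**2 = 1884 - (3 - 14)**2 = 1884 - 1*(-11)**2 = 1884 - 1*121 = 1884 - 121 = 1763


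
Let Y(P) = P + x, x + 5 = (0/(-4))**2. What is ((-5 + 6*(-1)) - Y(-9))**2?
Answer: 9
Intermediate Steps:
x = -5 (x = -5 + (0/(-4))**2 = -5 + (0*(-1/4))**2 = -5 + 0**2 = -5 + 0 = -5)
Y(P) = -5 + P (Y(P) = P - 5 = -5 + P)
((-5 + 6*(-1)) - Y(-9))**2 = ((-5 + 6*(-1)) - (-5 - 9))**2 = ((-5 - 6) - 1*(-14))**2 = (-11 + 14)**2 = 3**2 = 9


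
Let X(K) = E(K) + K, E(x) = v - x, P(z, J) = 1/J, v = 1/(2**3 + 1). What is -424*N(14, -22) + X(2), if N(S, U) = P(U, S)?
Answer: -1901/63 ≈ -30.175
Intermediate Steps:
v = 1/9 (v = 1/(8 + 1) = 1/9 ≈ 0.11111)
N(S, U) = 1/S
E(x) = 1/9 - x
X(K) = 1/9 (X(K) = (1/9 - K) + K = 1/9)
-424*N(14, -22) + X(2) = -424/14 + 1/9 = -424*1/14 + 1/9 = -212/7 + 1/9 = -1901/63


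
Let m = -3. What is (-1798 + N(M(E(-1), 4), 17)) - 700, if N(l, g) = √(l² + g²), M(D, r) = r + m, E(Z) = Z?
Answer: -2498 + √290 ≈ -2481.0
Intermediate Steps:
M(D, r) = -3 + r (M(D, r) = r - 3 = -3 + r)
N(l, g) = √(g² + l²)
(-1798 + N(M(E(-1), 4), 17)) - 700 = (-1798 + √(17² + (-3 + 4)²)) - 700 = (-1798 + √(289 + 1²)) - 700 = (-1798 + √(289 + 1)) - 700 = (-1798 + √290) - 700 = -2498 + √290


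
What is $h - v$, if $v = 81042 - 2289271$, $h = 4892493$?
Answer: $7100722$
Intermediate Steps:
$v = -2208229$ ($v = 81042 - 2289271 = -2208229$)
$h - v = 4892493 - -2208229 = 4892493 + 2208229 = 7100722$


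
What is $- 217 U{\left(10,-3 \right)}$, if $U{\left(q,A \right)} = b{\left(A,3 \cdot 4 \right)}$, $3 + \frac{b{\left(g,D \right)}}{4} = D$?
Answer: $-7812$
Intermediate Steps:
$b{\left(g,D \right)} = -12 + 4 D$
$U{\left(q,A \right)} = 36$ ($U{\left(q,A \right)} = -12 + 4 \cdot 3 \cdot 4 = -12 + 4 \cdot 12 = -12 + 48 = 36$)
$- 217 U{\left(10,-3 \right)} = \left(-217\right) 36 = -7812$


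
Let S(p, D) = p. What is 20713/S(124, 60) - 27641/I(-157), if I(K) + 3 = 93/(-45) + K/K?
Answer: 52675753/7564 ≈ 6964.0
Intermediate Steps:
I(K) = -61/15 (I(K) = -3 + (93/(-45) + K/K) = -3 + (93*(-1/45) + 1) = -3 + (-31/15 + 1) = -3 - 16/15 = -61/15)
20713/S(124, 60) - 27641/I(-157) = 20713/124 - 27641/(-61/15) = 20713*(1/124) - 27641*(-15/61) = 20713/124 + 414615/61 = 52675753/7564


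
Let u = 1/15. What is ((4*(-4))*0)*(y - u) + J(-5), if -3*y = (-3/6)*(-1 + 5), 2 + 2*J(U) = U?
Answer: -7/2 ≈ -3.5000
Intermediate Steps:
u = 1/15 ≈ 0.066667
J(U) = -1 + U/2
y = ⅔ (y = -(-3/6)*(-1 + 5)/3 = -(-3*⅙)*4/3 = -(-1)*4/6 = -⅓*(-2) = ⅔ ≈ 0.66667)
((4*(-4))*0)*(y - u) + J(-5) = ((4*(-4))*0)*(⅔ - 1*1/15) + (-1 + (½)*(-5)) = (-16*0)*(⅔ - 1/15) + (-1 - 5/2) = 0*(⅗) - 7/2 = 0 - 7/2 = -7/2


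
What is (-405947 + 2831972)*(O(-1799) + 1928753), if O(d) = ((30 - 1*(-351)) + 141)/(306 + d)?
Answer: 6986048807874675/1493 ≈ 4.6792e+12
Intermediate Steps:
O(d) = 522/(306 + d) (O(d) = ((30 + 351) + 141)/(306 + d) = (381 + 141)/(306 + d) = 522/(306 + d))
(-405947 + 2831972)*(O(-1799) + 1928753) = (-405947 + 2831972)*(522/(306 - 1799) + 1928753) = 2426025*(522/(-1493) + 1928753) = 2426025*(522*(-1/1493) + 1928753) = 2426025*(-522/1493 + 1928753) = 2426025*(2879627707/1493) = 6986048807874675/1493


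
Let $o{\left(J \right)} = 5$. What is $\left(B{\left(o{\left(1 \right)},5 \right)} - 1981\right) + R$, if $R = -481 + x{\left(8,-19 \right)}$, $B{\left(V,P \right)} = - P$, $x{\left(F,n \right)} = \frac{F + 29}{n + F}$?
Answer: $- \frac{27174}{11} \approx -2470.4$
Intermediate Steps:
$x{\left(F,n \right)} = \frac{29 + F}{F + n}$
$R = - \frac{5328}{11}$ ($R = -481 + \frac{29 + 8}{8 - 19} = -481 + \frac{1}{-11} \cdot 37 = -481 - \frac{37}{11} = - \frac{5328}{11} \approx -484.36$)
$\left(B{\left(o{\left(1 \right)},5 \right)} - 1981\right) + R = \left(\left(-1\right) 5 - 1981\right) - \frac{5328}{11} = \left(-5 - 1981\right) - \frac{5328}{11} = -1986 - \frac{5328}{11} = - \frac{27174}{11}$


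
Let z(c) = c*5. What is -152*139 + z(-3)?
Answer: -21143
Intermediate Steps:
z(c) = 5*c
-152*139 + z(-3) = -152*139 + 5*(-3) = -21128 - 15 = -21143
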